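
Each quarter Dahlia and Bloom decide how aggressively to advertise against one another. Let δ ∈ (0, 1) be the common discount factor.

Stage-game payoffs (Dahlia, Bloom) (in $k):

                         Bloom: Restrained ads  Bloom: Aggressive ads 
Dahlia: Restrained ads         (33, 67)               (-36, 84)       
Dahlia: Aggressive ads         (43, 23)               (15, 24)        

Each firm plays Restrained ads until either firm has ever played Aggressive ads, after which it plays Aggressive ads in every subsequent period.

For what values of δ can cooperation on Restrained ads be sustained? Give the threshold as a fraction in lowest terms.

For Dahlia: deviation gain 43−33 = 10, per-period punishment loss 33−15 = 18. IC gives δ ≥ 10/28 = 5/14.
For Bloom: gain 17, loss 43 per period, so δ ≥ 17/60.
The tighter constraint is Dahlia's, so cooperation needs δ ≥ 5/14.

5/14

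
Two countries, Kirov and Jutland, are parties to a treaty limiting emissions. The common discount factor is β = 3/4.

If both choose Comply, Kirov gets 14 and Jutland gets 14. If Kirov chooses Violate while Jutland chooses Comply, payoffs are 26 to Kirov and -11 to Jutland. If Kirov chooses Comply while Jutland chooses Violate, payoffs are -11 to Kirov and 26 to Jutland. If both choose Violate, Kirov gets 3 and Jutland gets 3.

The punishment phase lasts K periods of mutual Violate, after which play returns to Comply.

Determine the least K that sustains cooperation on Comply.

No profitable deviation requires (14−3)(β+…+β^K) ≥ 26−14, i.e. β+…+β^K ≥ 12/11 ≈ 1.0909.
With β = 3/4, the partial sums are K=1: 0.7500, K=2: 1.3125.
K = 2 is the first length at which the sum reaches 1.0909.

2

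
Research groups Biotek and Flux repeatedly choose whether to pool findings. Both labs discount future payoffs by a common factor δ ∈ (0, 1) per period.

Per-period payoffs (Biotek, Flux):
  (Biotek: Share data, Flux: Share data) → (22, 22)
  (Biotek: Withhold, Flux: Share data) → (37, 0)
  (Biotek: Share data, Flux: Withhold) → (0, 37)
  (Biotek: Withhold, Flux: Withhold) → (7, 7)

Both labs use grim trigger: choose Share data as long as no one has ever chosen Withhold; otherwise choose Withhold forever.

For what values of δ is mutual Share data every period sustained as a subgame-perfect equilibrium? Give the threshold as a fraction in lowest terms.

Under grim trigger the critical discount factor is (T−C)/(T−P) with T = 37, C = 22, P = 7.
δ* = (37−22)/(37−7) = 15/30 = 1/2.

1/2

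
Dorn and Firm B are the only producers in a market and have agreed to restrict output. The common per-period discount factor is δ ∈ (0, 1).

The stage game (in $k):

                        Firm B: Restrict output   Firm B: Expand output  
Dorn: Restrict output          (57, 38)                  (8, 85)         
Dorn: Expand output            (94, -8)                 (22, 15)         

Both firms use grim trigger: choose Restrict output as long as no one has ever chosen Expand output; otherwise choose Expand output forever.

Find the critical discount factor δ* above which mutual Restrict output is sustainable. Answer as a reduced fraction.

Dorn: cooperation gives 57 each period; deviation gives 94 once then 22 forever.
  57/(1−δ) ≥ 94 + 22δ/(1−δ) ⇒ δ ≥ 37/72.
Firm B: cooperation gives 38 each period; deviation gives 85 once then 15 forever.
  δ ≥ 47/70.
Both must hold, so the binding constraint is Firm B's: δ ≥ 47/70.

47/70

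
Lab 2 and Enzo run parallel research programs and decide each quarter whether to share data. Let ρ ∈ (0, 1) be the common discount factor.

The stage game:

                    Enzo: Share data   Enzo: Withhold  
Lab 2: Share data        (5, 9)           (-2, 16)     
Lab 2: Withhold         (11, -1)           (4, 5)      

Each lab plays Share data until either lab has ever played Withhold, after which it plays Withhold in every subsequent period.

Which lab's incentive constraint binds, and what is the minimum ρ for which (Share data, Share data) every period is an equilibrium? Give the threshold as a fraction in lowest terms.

Lab 2; ρ ≥ 6/7

Lab 2's threshold: (11−5)/(11−4) = 6/7.
Enzo's threshold: (16−9)/(16−5) = 7/11.
6/7 > 7/11, so Lab 2 binds and ρ* = 6/7.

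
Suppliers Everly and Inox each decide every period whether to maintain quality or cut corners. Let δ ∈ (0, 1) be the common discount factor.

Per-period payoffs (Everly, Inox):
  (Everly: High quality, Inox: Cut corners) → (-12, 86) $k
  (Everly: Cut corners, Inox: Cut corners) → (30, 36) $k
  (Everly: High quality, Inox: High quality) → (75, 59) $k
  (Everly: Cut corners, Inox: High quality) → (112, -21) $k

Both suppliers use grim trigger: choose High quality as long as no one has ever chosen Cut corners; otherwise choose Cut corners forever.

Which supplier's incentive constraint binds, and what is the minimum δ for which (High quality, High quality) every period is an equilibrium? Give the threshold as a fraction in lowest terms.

Everly's threshold: (112−75)/(112−30) = 37/82.
Inox's threshold: (86−59)/(86−36) = 27/50.
37/82 < 27/50, so Inox binds and δ* = 27/50.

Inox; δ ≥ 27/50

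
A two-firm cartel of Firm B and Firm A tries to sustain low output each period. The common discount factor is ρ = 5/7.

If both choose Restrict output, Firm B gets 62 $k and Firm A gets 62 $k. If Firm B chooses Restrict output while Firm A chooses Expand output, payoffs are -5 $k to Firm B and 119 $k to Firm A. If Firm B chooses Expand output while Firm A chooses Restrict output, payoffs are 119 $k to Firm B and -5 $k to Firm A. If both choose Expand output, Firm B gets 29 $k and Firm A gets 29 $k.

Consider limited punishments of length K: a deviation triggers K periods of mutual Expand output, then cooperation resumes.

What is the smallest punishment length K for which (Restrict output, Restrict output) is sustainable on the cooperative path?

IC: ρ(1−ρ^K)/(1−ρ) ≥ (119−62)/(62−29) = 19/11.
With ρ = 5/7: need 1 − ρ^K ≥ 19/11·(1−5/7)/(5/7), i.e. ρ^K ≤ 0.3091.
Since (5/7)^3 = 0.3644 and (5/7)^4 = 0.2603, the smallest such K is 4.

4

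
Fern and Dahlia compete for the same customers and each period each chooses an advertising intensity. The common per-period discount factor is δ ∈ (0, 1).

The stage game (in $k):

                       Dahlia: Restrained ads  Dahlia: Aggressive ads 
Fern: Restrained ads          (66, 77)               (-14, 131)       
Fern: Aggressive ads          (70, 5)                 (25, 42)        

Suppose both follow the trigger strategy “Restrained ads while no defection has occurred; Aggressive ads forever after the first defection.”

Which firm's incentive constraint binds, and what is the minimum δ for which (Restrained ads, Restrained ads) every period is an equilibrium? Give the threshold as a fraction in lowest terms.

For Fern: deviation gain 70−66 = 4, per-period punishment loss 66−25 = 41. IC gives δ ≥ 4/45.
For Dahlia: gain 54, loss 35 per period, so δ ≥ 54/89.
The tighter constraint is Dahlia's, so cooperation needs δ ≥ 54/89.

Dahlia; δ ≥ 54/89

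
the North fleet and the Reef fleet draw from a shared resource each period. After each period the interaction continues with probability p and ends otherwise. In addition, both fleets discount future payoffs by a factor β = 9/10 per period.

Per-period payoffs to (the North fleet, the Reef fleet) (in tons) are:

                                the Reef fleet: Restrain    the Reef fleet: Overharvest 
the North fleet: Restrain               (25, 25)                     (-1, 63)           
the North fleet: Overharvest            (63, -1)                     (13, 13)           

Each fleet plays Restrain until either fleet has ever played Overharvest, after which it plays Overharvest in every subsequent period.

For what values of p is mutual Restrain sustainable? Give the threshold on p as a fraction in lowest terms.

38/45

Expected continuation weight on next period's payoff is β·p = 9/10·p, which plays the role of the discount factor.
Cooperation requires 9/10·p ≥ (63−25)/(63−13) = 19/25, hence p ≥ 38/45.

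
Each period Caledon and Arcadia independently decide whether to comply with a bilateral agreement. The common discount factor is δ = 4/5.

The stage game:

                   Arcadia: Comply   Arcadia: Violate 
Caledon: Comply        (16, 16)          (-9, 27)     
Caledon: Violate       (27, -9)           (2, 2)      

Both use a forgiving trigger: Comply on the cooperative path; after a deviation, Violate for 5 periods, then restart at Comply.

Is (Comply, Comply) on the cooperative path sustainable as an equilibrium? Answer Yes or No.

Yes

A one-shot deviation gives 27 now, then 2 for 5 periods, then back to 16.
Gain from deviating: (27−16) today; loss: (16−2) in each of the next 5 periods.
No-deviation condition: (16−2)(δ+…+δ^5) ≥ 27−16, i.e. δ+…+δ^5 ≥ 11/14.
At δ = 4/5: δ+…+δ^5 = 2.6893 ≥ 0.7857.
So cooperation is sustainable.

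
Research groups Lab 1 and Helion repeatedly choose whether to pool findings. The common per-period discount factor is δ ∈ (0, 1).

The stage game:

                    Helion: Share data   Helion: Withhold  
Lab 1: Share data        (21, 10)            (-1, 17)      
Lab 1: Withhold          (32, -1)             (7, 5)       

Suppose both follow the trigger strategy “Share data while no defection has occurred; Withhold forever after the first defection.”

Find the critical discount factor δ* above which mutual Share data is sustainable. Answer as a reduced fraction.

For Lab 1: deviation gain 32−21 = 11, per-period punishment loss 21−7 = 14. IC gives δ ≥ 11/25.
For Helion: gain 7, loss 5 per period, so δ ≥ 7/12.
The tighter constraint is Helion's, so cooperation needs δ ≥ 7/12.

7/12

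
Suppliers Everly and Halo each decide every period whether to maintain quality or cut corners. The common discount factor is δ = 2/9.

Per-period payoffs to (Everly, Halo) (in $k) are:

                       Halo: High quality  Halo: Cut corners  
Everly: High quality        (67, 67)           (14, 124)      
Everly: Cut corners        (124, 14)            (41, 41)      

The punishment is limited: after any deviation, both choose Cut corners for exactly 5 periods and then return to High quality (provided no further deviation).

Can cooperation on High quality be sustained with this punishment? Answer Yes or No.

Comparing payoff streams over the 6 periods until play realigns: cooperate → 67(1+δ+…+δ^5); deviate → 124 + 41(δ+…+δ^5).
Cooperation is sustained iff (67−41)(δ+…+δ^5) ≥ 124−67.
δ+…+δ^5 = 2/9·(1−(2/9)^5)/(1−2/9) = 0.2856, and (124−67)/(67−41) = 2.1923.
0.2856 < 2.1923, so cooperation is not sustainable.

No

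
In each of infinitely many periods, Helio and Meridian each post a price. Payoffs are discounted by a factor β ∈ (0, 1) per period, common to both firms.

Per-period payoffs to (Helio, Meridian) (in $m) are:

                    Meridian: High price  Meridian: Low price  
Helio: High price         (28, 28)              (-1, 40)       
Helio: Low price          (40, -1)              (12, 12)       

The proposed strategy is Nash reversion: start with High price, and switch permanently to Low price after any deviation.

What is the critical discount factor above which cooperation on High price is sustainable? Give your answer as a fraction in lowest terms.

3/7

28/(1−β) ≥ 40 + 12β/(1−β)
28 ≥ 40 − 28β
β ≥ 12/28 = 3/7.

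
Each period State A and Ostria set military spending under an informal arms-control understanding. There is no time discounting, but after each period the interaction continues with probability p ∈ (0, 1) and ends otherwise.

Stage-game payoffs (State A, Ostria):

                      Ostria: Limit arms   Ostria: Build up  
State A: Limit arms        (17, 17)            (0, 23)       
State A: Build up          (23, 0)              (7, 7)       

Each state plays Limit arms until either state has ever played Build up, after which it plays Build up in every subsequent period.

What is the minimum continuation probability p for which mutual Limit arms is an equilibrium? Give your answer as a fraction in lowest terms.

With no time discounting, the continuation probability p plays the role of the discount factor.
Grim-trigger IC: 17/(1−p) ≥ 23 + 7p/(1−p) ⇒ p ≥ (23−17)/(23−7) = 3/8.

3/8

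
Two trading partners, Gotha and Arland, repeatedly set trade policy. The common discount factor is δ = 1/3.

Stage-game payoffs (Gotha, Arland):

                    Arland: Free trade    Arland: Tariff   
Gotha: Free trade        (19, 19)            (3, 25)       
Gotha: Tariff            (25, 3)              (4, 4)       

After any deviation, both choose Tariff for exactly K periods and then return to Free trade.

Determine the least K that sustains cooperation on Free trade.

Need Σ_{k=1}^{K} δ^k ≥ (25−19)/(19−4) = 0.4000 at δ = 1/3.
At K = 1 the sum is 0.3333 < 0.4000; at K = 2 it is 0.4444 ≥ 0.4000.
So the minimum punishment length is K = 2.

2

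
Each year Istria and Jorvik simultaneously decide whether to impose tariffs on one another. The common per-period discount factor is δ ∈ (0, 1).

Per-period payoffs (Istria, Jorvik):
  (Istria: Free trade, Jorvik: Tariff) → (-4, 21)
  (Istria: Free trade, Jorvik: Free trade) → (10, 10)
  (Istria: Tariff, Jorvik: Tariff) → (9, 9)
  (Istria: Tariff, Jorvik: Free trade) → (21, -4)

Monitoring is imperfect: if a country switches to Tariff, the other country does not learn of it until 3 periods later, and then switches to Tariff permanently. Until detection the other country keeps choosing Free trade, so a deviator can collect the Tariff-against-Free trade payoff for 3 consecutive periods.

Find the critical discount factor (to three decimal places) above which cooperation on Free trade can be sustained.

0.971

Deviating for the 3 undetected periods gains 21−10 = 11 per period over cooperation, then loses 10−9 = 1 per period forever once punishment starts.
Gain: 11(1 + δ + … + δ^2); loss: 1·δ^3/(1−δ).
No profitable deviation ⇔ 11(1−δ^3) ≤ 1·δ^3, i.e. δ^3 ≥ 11/(11+1) = 11/12.
Hence δ ≥ (11/12)^(1/3) ≈ 0.971.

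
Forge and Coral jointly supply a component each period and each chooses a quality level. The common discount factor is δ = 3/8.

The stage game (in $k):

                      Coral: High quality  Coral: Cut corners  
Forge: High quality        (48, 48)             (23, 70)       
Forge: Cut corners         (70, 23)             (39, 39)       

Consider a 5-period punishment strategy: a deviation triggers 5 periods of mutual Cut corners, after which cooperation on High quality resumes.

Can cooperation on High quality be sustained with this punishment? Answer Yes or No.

No

A one-shot deviation gives 70 now, then 39 for 5 periods, then back to 48.
Gain from deviating: (70−48) today; loss: (48−39) in each of the next 5 periods.
No-deviation condition: (48−39)(δ+…+δ^5) ≥ 70−48, i.e. δ+…+δ^5 ≥ 22/9.
At δ = 3/8: δ+…+δ^5 = 0.5956 < 2.4444.
So cooperation is not sustainable.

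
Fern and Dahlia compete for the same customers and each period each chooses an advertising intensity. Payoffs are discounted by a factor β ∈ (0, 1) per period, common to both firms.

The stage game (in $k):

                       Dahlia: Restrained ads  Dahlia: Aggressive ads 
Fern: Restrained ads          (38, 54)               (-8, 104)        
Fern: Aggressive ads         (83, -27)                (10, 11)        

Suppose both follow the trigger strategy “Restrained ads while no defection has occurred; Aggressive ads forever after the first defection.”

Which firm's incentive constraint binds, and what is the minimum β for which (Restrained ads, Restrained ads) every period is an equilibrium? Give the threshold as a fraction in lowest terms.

Fern's threshold: (83−38)/(83−10) = 45/73.
Dahlia's threshold: (104−54)/(104−11) = 50/93.
45/73 > 50/93, so Fern binds and β* = 45/73.

Fern; β ≥ 45/73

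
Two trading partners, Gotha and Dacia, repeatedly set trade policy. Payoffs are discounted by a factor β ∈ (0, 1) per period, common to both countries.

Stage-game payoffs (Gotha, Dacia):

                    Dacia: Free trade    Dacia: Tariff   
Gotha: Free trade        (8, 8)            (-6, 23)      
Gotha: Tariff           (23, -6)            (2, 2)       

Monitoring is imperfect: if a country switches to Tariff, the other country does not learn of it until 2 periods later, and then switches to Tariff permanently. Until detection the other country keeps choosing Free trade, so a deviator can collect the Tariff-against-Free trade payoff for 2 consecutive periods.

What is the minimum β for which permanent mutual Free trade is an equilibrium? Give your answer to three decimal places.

0.845

Deviating for the 2 undetected periods gains 23−8 = 15 per period over cooperation, then loses 8−2 = 6 per period forever once punishment starts.
Gain: 15(1 + β + … + β^1); loss: 6·β^2/(1−β).
No profitable deviation ⇔ 15(1−β^2) ≤ 6·β^2, i.e. β^2 ≥ 15/(15+6) = 5/7.
Hence β ≥ (5/7)^(1/2) ≈ 0.845.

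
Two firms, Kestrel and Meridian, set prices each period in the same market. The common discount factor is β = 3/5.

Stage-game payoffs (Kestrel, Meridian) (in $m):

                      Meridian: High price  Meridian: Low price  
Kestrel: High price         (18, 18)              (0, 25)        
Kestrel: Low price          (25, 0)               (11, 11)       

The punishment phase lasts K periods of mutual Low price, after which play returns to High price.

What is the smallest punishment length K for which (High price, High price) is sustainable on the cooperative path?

IC: β(1−β^K)/(1−β) ≥ (25−18)/(18−11) = 1.
With β = 3/5: need 1 − β^K ≥ 1·(1−3/5)/(3/5), i.e. β^K ≤ 0.3333.
Since (3/5)^2 = 0.3600 and (3/5)^3 = 0.2160, the smallest such K is 3.

3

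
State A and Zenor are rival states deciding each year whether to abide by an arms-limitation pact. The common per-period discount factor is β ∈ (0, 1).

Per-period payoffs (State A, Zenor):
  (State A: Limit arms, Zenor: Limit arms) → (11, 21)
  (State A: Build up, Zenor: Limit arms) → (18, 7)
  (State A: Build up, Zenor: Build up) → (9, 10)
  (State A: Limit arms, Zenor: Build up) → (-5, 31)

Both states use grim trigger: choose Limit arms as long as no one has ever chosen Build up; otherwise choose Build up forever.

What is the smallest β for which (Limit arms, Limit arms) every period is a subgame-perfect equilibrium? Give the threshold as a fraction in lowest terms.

State A's threshold: (18−11)/(18−9) = 7/9.
Zenor's threshold: (31−21)/(31−10) = 10/21.
7/9 > 10/21, so State A binds and β* = 7/9.

7/9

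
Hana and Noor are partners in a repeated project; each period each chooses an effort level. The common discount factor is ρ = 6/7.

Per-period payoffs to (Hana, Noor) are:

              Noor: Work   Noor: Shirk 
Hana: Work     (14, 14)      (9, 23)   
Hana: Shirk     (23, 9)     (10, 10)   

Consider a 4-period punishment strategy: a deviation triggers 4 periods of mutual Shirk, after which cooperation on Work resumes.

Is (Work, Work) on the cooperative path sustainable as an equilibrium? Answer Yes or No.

IC: ρ+…+ρ^4 ≥ (23−14)/(14−10) = 9/4.
At ρ = 6/7: partial sum = 2.7613 ≥ 2.2500. Cooperation sustainable.

Yes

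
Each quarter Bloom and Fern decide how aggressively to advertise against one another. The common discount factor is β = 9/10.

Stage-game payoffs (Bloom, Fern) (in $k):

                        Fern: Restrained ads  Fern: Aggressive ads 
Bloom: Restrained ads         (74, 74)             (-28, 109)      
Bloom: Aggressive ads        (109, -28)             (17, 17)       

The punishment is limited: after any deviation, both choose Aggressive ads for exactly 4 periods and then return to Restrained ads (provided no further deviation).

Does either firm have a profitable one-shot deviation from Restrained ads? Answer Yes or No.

No

Comparing payoff streams over the 5 periods until play realigns: cooperate → 74(1+β+…+β^4); deviate → 109 + 17(β+…+β^4).
Cooperation is sustained iff (74−17)(β+…+β^4) ≥ 109−74.
β+…+β^4 = 9/10·(1−(9/10)^4)/(1−9/10) = 3.0951, and (109−74)/(74−17) = 0.6140.
3.0951 ≥ 0.6140, so cooperation is sustainable.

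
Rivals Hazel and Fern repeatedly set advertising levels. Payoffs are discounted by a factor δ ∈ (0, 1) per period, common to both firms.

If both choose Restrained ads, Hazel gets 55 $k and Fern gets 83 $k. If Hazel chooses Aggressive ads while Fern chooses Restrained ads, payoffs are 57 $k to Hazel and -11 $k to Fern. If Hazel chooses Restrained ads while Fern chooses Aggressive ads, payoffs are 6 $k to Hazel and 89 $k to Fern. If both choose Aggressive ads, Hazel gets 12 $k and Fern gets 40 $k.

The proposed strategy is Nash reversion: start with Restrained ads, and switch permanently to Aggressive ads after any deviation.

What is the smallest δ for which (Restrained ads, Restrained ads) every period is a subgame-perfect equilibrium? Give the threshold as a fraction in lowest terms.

Hazel's threshold: (57−55)/(57−12) = 2/45.
Fern's threshold: (89−83)/(89−40) = 6/49.
2/45 < 6/49, so Fern binds and δ* = 6/49.

6/49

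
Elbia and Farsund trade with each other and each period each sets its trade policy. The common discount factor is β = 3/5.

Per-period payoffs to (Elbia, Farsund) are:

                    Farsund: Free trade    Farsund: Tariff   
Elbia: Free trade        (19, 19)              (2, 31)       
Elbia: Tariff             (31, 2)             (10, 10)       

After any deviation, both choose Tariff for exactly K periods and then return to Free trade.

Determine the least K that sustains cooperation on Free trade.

5

IC: β(1−β^K)/(1−β) ≥ (31−19)/(19−10) = 4/3.
With β = 3/5: need 1 − β^K ≥ 4/3·(1−3/5)/(3/5), i.e. β^K ≤ 0.1111.
Since (3/5)^4 = 0.1296 and (3/5)^5 = 0.0778, the smallest such K is 5.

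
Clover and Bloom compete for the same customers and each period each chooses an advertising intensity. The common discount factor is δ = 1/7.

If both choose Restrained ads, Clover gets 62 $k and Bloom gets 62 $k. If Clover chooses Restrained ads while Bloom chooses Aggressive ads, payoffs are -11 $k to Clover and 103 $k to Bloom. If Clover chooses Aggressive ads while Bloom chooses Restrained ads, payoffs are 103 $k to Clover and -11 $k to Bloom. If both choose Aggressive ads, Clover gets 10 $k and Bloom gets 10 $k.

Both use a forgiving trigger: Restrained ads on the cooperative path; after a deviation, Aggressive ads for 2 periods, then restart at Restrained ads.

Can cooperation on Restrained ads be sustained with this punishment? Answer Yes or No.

IC: δ+…+δ^2 ≥ (103−62)/(62−10) = 41/52.
At δ = 1/7: partial sum = 0.1633 < 0.7885. Cooperation not sustainable.

No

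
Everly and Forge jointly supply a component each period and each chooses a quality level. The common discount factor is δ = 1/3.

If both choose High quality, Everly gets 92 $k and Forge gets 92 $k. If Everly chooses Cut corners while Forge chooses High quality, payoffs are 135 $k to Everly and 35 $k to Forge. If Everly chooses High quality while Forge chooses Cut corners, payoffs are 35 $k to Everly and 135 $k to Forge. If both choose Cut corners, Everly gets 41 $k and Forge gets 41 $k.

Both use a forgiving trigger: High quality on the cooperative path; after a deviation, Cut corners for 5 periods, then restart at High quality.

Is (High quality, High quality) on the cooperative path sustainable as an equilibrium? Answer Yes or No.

IC: δ+…+δ^5 ≥ (135−92)/(92−41) = 43/51.
At δ = 1/3: partial sum = 0.4979 < 0.8431. Cooperation not sustainable.

No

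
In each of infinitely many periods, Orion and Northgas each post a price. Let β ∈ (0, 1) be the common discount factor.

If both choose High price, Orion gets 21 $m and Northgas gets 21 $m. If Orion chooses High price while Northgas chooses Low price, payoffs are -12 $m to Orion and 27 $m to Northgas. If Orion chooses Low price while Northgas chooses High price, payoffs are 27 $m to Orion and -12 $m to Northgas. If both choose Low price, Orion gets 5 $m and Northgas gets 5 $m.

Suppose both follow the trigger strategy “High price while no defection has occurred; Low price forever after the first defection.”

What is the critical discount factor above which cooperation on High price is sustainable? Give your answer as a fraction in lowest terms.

21/(1−β) ≥ 27 + 5β/(1−β)
21 ≥ 27 − 22β
β ≥ 6/22 = 3/11.

3/11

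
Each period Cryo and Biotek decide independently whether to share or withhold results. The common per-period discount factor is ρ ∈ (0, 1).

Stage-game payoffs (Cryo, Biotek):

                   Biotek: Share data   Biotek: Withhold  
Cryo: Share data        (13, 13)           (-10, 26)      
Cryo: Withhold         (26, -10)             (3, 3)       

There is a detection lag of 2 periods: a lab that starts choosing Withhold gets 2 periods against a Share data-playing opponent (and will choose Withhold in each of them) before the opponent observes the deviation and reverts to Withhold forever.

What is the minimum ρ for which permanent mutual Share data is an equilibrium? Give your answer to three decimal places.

The best deviation is to choose Withhold for all 2 undetected periods, earning 26 each, then 3 forever once detected.
Deviation value: 26(1−ρ^2)/(1−ρ) + 3ρ^2/(1−ρ); cooperation value: 13/(1−ρ).
IC: 13 ≥ 26(1−ρ^2) + 3ρ^2 = 26 − 23ρ^2.
So ρ^2 ≥ 13/23, giving ρ ≥ (13/23)^(1/2) ≈ 0.752.

0.752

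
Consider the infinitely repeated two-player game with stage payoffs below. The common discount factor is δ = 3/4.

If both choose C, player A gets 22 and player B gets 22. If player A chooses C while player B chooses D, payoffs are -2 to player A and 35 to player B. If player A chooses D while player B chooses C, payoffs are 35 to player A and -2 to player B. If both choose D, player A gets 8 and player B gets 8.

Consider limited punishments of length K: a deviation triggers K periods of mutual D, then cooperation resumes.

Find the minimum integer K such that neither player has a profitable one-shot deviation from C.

No profitable deviation requires (22−8)(δ+…+δ^K) ≥ 35−22, i.e. δ+…+δ^K ≥ 13/14 ≈ 0.9286.
With δ = 3/4, the partial sums are K=1: 0.7500, K=2: 1.3125.
K = 2 is the first length at which the sum reaches 0.9286.

2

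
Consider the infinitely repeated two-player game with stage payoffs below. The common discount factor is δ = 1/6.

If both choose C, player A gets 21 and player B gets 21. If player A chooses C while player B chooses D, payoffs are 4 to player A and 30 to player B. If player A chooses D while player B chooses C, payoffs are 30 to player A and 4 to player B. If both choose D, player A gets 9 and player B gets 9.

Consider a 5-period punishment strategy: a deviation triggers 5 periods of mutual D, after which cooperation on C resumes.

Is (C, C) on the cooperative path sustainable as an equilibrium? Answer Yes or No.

No

IC: δ+…+δ^5 ≥ (30−21)/(21−9) = 3/4.
At δ = 1/6: partial sum = 0.2000 < 0.7500. Cooperation not sustainable.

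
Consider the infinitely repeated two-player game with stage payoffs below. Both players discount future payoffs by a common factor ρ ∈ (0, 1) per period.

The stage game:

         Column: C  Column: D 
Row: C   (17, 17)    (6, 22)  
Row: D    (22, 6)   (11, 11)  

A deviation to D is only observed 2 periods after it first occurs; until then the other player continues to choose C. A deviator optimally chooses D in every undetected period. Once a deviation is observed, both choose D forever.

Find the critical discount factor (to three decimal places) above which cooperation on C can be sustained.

0.674

A deviator earns 22 for 2 periods, then 11 forever; cooperating earns 17 forever. Multiplying the IC by (1−ρ):
17 ≥ 22(1−ρ^2) + 11ρ^2, so 11·ρ^2 ≥ 5 and ρ^2 ≥ 5/11.
ρ ≥ (5/11)^(1/2) ≈ 0.674.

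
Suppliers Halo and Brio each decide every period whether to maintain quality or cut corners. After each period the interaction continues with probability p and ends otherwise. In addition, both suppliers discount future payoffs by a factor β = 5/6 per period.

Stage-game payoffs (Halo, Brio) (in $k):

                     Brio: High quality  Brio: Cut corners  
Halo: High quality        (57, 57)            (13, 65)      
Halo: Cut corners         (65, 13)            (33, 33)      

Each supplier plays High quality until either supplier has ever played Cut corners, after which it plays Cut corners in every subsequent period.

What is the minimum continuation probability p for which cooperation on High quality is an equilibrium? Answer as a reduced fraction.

3/10

With continuation probability p and discount β, the effective per-period discount factor is βp.
Grim-trigger IC: βp ≥ (65−57)/(65−33) = 1/4.
So p ≥ (1/4)/(5/6) = 3/10.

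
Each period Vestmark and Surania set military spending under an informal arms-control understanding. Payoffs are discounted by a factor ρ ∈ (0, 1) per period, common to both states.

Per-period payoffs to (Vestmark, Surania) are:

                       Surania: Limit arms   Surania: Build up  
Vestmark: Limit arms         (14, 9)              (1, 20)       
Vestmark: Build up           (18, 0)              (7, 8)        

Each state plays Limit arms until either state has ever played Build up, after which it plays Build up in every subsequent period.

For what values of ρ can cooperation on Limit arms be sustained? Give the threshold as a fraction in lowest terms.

For Vestmark: deviation gain 18−14 = 4, per-period punishment loss 14−7 = 7. IC gives ρ ≥ 4/11.
For Surania: gain 11, loss 1 per period, so ρ ≥ 11/12.
The tighter constraint is Surania's, so cooperation needs ρ ≥ 11/12.

11/12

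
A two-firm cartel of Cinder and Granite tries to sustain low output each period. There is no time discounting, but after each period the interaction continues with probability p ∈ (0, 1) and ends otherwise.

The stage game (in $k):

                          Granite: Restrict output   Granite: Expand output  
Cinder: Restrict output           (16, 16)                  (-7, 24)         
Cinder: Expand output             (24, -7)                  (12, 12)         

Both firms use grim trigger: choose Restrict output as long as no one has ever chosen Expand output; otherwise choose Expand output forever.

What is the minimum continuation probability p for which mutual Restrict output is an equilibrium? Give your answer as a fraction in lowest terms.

2/3

Expected cooperation value is 16 + p·16 + p²·16 + … = 16/(1−p); deviation gives 24 + p·12/(1−p).
16 ≥ 24(1−p) + 12p ⇒ 12p ≥ 8 ⇒ p ≥ 8/12 = 2/3.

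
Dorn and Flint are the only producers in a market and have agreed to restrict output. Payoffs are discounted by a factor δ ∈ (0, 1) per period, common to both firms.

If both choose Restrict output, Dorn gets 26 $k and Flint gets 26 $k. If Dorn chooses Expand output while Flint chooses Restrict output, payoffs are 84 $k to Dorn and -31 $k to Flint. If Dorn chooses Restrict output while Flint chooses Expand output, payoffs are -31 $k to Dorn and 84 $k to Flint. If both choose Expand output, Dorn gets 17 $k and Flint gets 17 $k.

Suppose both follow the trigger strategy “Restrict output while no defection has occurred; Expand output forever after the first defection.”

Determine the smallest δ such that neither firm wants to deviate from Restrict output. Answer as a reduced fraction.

One-period gain from deviating is 84 − 26 = 58. The loss is 26 − 17 = 9 in every subsequent period, with present value 9·δ/(1−δ).
Deviation is unprofitable when 9·δ/(1−δ) ≥ 58, i.e. δ/(1−δ) ≥ 58/9.
Equivalently δ ≥ 58/(58+9) = 58/67.

58/67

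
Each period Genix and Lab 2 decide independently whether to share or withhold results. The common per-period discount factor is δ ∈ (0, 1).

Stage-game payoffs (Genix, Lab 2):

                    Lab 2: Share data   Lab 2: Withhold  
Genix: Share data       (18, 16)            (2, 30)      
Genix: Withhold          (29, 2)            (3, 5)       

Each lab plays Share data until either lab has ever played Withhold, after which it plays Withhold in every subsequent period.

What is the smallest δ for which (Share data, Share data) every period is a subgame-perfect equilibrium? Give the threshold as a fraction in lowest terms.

14/25

Genix's threshold: (29−18)/(29−3) = 11/26.
Lab 2's threshold: (30−16)/(30−5) = 14/25.
11/26 < 14/25, so Lab 2 binds and δ* = 14/25.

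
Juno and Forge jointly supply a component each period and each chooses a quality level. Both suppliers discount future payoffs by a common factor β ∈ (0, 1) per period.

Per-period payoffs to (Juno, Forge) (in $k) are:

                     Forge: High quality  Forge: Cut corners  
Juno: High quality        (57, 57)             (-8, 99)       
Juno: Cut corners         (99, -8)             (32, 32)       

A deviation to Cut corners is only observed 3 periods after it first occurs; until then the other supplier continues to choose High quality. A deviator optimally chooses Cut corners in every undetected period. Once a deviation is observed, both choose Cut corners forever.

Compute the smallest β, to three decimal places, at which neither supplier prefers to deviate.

The best deviation is to choose Cut corners for all 3 undetected periods, earning 99 each, then 32 forever once detected.
Deviation value: 99(1−β^3)/(1−β) + 32β^3/(1−β); cooperation value: 57/(1−β).
IC: 57 ≥ 99(1−β^3) + 32β^3 = 99 − 67β^3.
So β^3 ≥ 42/67, giving β ≥ (42/67)^(1/3) ≈ 0.856.

0.856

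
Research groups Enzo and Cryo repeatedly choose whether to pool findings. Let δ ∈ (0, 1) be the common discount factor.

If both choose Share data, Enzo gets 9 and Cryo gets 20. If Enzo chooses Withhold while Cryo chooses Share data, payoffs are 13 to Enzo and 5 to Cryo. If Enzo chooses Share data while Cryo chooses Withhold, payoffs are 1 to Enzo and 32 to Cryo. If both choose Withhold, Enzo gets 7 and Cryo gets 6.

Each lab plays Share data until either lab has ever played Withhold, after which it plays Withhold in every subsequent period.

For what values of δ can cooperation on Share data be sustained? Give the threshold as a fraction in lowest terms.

2/3

Enzo: cooperation gives 9 each period; deviation gives 13 once then 7 forever.
  9/(1−δ) ≥ 13 + 7δ/(1−δ) ⇒ δ ≥ 4/6 = 2/3.
Cryo: cooperation gives 20 each period; deviation gives 32 once then 6 forever.
  δ ≥ 12/26 = 6/13.
Both must hold, so the binding constraint is Enzo's: δ ≥ 2/3.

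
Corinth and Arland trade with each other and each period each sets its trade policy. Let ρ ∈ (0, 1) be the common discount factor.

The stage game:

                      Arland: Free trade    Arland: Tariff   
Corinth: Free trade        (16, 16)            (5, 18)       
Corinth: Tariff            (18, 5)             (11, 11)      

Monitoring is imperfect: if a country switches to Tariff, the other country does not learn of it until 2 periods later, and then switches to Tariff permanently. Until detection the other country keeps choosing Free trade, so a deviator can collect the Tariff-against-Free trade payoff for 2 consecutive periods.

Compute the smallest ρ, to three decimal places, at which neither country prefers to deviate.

0.535

A deviator earns 18 for 2 periods, then 11 forever; cooperating earns 16 forever. Multiplying the IC by (1−ρ):
16 ≥ 18(1−ρ^2) + 11ρ^2, so 7·ρ^2 ≥ 2 and ρ^2 ≥ 2/7.
ρ ≥ (2/7)^(1/2) ≈ 0.535.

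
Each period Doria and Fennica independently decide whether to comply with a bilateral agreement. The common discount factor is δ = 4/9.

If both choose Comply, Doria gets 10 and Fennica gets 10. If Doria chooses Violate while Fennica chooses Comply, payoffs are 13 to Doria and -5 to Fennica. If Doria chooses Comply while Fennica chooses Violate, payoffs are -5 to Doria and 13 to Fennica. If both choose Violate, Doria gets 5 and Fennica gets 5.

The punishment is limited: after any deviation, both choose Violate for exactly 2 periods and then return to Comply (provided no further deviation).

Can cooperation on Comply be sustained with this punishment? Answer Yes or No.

A one-shot deviation gives 13 now, then 5 for 2 periods, then back to 10.
Gain from deviating: (13−10) today; loss: (10−5) in each of the next 2 periods.
No-deviation condition: (10−5)(δ+…+δ^2) ≥ 13−10, i.e. δ+…+δ^2 ≥ 3/5.
At δ = 4/9: δ+…+δ^2 = 0.6420 ≥ 0.6000.
So cooperation is sustainable.

Yes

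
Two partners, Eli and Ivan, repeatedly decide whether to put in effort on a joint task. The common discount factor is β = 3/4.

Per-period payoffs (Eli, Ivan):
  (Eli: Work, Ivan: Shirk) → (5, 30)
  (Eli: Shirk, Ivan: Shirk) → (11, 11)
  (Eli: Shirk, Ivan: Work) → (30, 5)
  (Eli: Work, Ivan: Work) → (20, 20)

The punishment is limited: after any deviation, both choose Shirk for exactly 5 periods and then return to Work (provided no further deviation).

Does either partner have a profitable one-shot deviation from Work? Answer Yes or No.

No

Comparing payoff streams over the 6 periods until play realigns: cooperate → 20(1+β+…+β^5); deviate → 30 + 11(β+…+β^5).
Cooperation is sustained iff (20−11)(β+…+β^5) ≥ 30−20.
β+…+β^5 = 3/4·(1−(3/4)^5)/(1−3/4) = 2.2881, and (30−20)/(20−11) = 1.1111.
2.2881 ≥ 1.1111, so cooperation is sustainable.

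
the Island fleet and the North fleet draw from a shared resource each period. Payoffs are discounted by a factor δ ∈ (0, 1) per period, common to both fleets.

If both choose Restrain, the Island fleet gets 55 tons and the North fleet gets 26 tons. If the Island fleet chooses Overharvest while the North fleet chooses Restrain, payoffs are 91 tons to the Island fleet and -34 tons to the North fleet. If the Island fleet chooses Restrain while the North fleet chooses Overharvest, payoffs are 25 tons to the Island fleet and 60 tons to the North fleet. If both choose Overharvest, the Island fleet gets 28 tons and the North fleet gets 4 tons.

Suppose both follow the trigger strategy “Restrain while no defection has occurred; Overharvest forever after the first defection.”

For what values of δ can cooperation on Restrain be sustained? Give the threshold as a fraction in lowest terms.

For the Island fleet: deviation gain 91−55 = 36, per-period punishment loss 55−28 = 27. IC gives δ ≥ 36/63 = 4/7.
For the North fleet: gain 34, loss 22 per period, so δ ≥ 34/56 = 17/28.
The tighter constraint is the North fleet's, so cooperation needs δ ≥ 17/28.

17/28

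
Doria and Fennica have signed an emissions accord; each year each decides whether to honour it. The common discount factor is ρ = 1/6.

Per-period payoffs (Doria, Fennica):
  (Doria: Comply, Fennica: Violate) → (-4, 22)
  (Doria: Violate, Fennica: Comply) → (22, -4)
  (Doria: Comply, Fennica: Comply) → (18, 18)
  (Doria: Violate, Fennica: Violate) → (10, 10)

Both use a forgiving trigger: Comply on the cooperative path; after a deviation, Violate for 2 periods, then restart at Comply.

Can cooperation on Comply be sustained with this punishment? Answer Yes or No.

A one-shot deviation gives 22 now, then 10 for 2 periods, then back to 18.
Gain from deviating: (22−18) today; loss: (18−10) in each of the next 2 periods.
No-deviation condition: (18−10)(ρ+…+ρ^2) ≥ 22−18, i.e. ρ+…+ρ^2 ≥ 1/2.
At ρ = 1/6: ρ+…+ρ^2 = 0.1944 < 0.5000.
So cooperation is not sustainable.

No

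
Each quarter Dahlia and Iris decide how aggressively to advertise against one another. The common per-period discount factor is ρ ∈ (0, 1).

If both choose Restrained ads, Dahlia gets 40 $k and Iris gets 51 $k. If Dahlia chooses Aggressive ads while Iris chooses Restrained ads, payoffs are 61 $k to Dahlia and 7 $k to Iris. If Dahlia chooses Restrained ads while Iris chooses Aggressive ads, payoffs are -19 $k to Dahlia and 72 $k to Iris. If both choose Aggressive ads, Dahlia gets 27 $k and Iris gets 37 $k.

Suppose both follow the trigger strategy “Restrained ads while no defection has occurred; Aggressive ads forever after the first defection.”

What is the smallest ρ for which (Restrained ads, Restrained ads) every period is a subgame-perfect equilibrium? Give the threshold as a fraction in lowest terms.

Dahlia's threshold: (61−40)/(61−27) = 21/34.
Iris's threshold: (72−51)/(72−37) = 3/5.
21/34 > 3/5, so Dahlia binds and ρ* = 21/34.

21/34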